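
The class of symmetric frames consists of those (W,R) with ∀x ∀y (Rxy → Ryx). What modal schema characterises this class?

p → □◇p

A defining formula is p → □◇p (the B axiom).
Suppose p→□◇p is valid. Take Rxy and set V(p)={x}. Then p at x, so □◇p at x, so ◇p at y, so some z with Ryz has p; z=x, i.e. Ryx.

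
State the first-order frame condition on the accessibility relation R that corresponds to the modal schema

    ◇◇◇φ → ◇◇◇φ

∀x ∀y (xR³y → ∃w (y = w ∧ xR³w))

This is a Sahlqvist (Geach-type) schema ◇^3□^0φ → □^0◇^3φ.
Minimal-valuation argument: fix x; take any y with xR^3y and any z with xR^0z. Set V(φ) to the set of worlds R-reachable from y in exactly 0 steps. Then □^0φ holds at y, so the antecedent holds at x; validity forces ◇^3φ at z, giving a w with zR^3w and yR^0w.
First-order correspondent: ∀x ∀y (xR³y → ∃w (y = w ∧ xR³w)).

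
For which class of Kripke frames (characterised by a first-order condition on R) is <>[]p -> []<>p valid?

convergence: forall x forall y forall z (Rxy & Rxz -> exists w (Ryw & Rzw))

This is the .2 axiom.
It corresponds to convergence: forall x forall y forall z (Rxy & Rxz -> exists w (Ryw & Rzw)).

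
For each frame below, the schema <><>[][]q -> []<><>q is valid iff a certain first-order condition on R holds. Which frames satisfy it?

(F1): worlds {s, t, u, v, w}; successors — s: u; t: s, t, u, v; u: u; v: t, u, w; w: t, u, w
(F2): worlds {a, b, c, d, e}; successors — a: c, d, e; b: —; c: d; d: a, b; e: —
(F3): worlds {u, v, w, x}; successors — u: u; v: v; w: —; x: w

Frame correspondent (Sahlqvist): forall x forall y forall z ((x R^2 y & xRz) -> exists w (y R^2 w & z R^2 w)) — i.e. a generalized confluence (Geach) condition.
(F1): ✓.
(F2): fails — aR²a, aRe but no w with aR²w and eR²w.
(F3): ✓.

(F1), (F3)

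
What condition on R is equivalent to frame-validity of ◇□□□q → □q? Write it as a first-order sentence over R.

∀x ∀y ∀z ((xRy ∧ xRz) → ∃w (yR³w ∧ z = w))

This is a Sahlqvist (Geach-type) schema ◇^1□^3q → □^1◇^0q.
First-order correspondent: ∀x ∀y ∀z ((xRy ∧ xRz) → ∃w (yR³w ∧ z = w)).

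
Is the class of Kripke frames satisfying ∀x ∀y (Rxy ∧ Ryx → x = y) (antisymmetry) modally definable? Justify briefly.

Any modally definable frame class is closed under surjective bounded morphisms.
The 8-cycle (worlds w0,w1,w2,w3,w4,w5,w6,w7 with w0→w1→w2→w3→w4→w5→w6→w7→w0) is antisymmetric. Sending even-indexed worlds to • and odd-indexed worlds to ∘ is a surjective bounded morphism onto the two-world frame with •↔∘, which is not antisymmetric.
So the class is not modally definable.

No — not modally definable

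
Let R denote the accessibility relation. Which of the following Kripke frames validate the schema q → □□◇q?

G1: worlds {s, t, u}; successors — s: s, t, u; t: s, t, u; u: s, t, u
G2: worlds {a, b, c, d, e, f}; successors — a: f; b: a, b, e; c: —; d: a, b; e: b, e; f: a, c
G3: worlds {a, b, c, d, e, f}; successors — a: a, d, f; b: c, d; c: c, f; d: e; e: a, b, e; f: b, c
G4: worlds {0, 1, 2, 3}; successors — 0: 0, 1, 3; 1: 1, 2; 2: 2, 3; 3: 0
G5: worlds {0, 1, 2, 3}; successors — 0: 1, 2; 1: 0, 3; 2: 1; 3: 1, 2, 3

G1

The schema corresponds to a generalized confluence (Geach) condition: ∀x ∀z (xR²z → ∃w (x = w ∧ zRw)).
G1: holds.
G2: fails — aR²a but no w with a=w and aRw.
G3: fails — aR²b but no w with a=w and bRw.
G4: fails — 0R²1 but no w with 0=w and 1Rw.
G5: fails — 0R²0 but no w with 0=w and 0Rw.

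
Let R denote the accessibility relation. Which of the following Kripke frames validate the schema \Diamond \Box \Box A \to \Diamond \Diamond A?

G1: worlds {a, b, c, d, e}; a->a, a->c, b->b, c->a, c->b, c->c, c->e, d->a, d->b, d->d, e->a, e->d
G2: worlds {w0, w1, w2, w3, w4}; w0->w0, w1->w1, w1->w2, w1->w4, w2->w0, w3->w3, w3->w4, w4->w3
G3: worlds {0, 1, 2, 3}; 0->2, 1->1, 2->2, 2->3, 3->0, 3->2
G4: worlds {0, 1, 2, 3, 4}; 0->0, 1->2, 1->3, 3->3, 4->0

G1, G2, G3

The schema corresponds to a generalized confluence (Geach) condition: \forall x \forall y (xRy \to \exists w (y R^2 w \wedge x R^2 w)).
G1: holds.
G2: holds.
G3: holds.
G4: fails — 1R2 but no w with 2R²w and 1R²w.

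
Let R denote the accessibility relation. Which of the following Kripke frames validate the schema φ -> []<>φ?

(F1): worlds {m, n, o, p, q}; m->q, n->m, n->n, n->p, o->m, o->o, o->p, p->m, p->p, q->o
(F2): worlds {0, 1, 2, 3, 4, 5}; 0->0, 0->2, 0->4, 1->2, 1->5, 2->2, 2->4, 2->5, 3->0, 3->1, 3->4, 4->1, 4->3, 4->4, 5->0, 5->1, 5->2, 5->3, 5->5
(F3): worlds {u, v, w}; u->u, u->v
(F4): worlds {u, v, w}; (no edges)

This is the axiom for symmetry; its first-order frame correspondent is forall x forall y (Rxy -> Ryx).
(F1): fails — Rom but not Rmo.
(F2): fails — R53 but not R35.
(F3): fails — Ruv but not Rvu.
(F4): ✓.

(F4)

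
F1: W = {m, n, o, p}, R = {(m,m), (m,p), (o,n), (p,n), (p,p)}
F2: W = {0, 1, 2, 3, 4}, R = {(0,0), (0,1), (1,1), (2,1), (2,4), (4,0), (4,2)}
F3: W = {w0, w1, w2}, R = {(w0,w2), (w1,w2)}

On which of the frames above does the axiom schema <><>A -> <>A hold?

The schema corresponds to transitivity: forall x forall y forall z (Rxy & Ryz -> Rxz).
F1: fails — Rmp and Rpn but not Rmn.
F2: fails — R40 and R01 but not R41.
F3: satisfies the condition.

F3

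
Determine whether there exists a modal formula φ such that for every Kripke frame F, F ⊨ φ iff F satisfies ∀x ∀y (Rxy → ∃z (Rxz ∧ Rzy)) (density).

Yes: it is density, defined by the C4 schema □□r → □r.
Suppose □□r→□r is valid. Take Rxy and set V(r)={w : xR²w}. Then □□r at x, so □r at x, so r at y, i.e. ∃z(Rxz∧Rzy).

Yes — defined by □□r → □r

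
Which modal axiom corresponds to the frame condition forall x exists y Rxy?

□p → ◇p

The condition is seriality. The D schema □p → ◇p defines it.
Suppose □p→◇p is valid. At any x set V(p)=W. Then □p at x, so ◇p at x, so x has a successor.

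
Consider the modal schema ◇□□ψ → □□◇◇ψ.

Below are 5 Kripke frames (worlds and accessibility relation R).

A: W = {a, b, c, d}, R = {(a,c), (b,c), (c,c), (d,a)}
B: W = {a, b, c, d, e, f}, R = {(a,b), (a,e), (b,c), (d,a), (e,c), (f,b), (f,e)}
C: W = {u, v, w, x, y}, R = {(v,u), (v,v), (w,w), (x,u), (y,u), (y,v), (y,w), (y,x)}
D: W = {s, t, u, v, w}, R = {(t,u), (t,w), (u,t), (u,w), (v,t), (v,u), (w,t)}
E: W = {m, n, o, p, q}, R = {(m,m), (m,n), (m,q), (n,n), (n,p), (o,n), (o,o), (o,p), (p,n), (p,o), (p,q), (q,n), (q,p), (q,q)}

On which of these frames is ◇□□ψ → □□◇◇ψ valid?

Frame correspondent (Sahlqvist): ∀x ∀y ∀z ((xRy ∧ xR²z) → ∃w (yR²w ∧ zR²w)) — i.e. a generalized confluence (Geach) condition.
A: satisfies the condition.
B: fails — aRb, aR²c but no w with bR²w and cR²w.
C: fails — vRu, vR²u but no t with uR²t and uR²t.
D: satisfies the condition.
E: satisfies the condition.
Valid on: A, D, E.

A, D, E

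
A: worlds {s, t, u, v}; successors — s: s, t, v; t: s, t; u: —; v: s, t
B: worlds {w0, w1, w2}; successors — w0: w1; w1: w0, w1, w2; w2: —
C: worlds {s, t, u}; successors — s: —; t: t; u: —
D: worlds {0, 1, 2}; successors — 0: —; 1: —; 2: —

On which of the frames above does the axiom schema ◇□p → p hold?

The schema corresponds to symmetry: ∀x ∀y (Rxy → Ryx).
A: fails — Rvt but not Rtv.
B: fails — Rw1w2 but not Rw2w1.
C: holds.
D: holds.

C, D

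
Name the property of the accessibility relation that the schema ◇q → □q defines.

Suppose ◇q→□q is valid. Take Rxy, Rxz and set V(q)={y}. Then ◇q at x, so □q at x, so q at z, i.e. z=y.

Partial functionality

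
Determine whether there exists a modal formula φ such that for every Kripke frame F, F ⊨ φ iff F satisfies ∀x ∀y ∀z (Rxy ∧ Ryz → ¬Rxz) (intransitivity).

No

Any modally definable frame class is closed under surjective bounded morphisms.
The 7-cycle (worlds 0,1,2,3,4,5,6 with 0→1→2→3→4→5→6→0) is intransitive. Mapping every world to a single reflexive point • is a surjective bounded morphism; the reflexive point is not intransitive (R••∧R•• but R••).
Hence intransitivity is not modally definable.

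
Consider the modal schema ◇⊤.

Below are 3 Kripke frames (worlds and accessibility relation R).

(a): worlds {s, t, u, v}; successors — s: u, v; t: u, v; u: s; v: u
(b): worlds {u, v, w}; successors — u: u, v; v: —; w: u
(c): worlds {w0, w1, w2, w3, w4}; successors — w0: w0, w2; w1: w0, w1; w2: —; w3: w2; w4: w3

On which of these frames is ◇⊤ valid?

The schema corresponds to seriality: ∀x ∃y Rxy.
(a): condition met.
(b): fails — world v has no successor.
(c): fails — world w2 has no successor.

(a)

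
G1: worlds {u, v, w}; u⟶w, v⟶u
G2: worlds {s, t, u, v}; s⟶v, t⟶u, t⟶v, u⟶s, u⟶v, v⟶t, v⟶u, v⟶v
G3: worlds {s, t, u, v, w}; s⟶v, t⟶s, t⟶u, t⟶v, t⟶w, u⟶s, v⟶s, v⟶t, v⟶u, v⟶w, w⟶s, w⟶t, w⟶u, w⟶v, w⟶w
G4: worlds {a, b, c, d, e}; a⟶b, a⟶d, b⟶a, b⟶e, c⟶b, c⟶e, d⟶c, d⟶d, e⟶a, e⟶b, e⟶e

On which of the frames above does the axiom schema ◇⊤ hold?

G2, G3, G4

This is the axiom for seriality; its first-order frame correspondent is ∀x ∃y Rxy.
G1: fails — world w has no successor.
G2: holds.
G3: holds.
G4: holds.
Valid on: G2, G3, G4.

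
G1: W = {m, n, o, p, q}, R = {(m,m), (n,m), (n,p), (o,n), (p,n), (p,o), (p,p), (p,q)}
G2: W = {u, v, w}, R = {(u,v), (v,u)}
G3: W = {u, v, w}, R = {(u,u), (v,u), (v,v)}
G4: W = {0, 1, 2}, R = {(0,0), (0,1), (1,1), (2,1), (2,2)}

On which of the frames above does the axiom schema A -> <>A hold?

This is the axiom for reflexivity; its first-order frame correspondent is forall x Rxx.
G1: fails — world n does not see itself.
G2: fails — world u does not see itself.
G3: fails — world w does not see itself.
G4: satisfies the condition.
Valid on: G4.

G4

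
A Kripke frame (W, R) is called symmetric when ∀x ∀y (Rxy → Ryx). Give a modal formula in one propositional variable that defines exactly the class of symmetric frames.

q → □◇q

A defining formula is q → □◇q (the B axiom).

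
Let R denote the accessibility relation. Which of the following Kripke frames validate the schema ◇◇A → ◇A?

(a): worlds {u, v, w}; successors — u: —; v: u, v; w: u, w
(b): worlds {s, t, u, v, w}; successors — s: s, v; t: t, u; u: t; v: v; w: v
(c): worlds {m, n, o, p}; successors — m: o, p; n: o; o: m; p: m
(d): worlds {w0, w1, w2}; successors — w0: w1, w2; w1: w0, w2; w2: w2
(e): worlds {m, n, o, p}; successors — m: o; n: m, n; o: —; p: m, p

(a)

The schema corresponds to transitivity: ∀x ∀y ∀z (Rxy ∧ Ryz → Rxz).
(a): condition met.
(b): fails — Rut and Rtu but not Ruu.
(c): fails — Rom and Rmo but not Roo.
(d): fails — Rw1w0 and Rw0w1 but not Rw1w1.
(e): fails — Rpm and Rmo but not Rpo.
Valid on: (a).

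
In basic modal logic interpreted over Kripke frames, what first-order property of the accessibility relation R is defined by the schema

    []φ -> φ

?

reflexivity: forall x Rxx

Suppose □φ→φ is valid. At any x set V(φ)={w : Rxw}. Then □φ holds at x, so φ holds at x, i.e. Rxx.
Conversely, any frame satisfying forall x Rxx validates the schema.
Frame condition: forall x Rxx.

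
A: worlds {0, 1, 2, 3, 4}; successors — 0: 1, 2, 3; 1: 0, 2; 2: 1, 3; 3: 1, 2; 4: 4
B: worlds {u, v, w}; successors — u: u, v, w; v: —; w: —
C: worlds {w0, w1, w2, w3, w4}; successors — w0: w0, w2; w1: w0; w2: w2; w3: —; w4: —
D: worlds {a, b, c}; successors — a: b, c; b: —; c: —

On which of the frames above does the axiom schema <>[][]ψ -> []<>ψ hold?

A, C

Frame correspondent (Sahlqvist): forall x forall y forall z ((xRy & xRz) -> exists w (y R^2 w & zRw)) — i.e. a generalized confluence (Geach) condition.
A: holds.
B: fails — uRu, uRv but no t with uR²t and vRt.
C: holds.
D: fails — aRb, aRb but no w with bR²w and bRw.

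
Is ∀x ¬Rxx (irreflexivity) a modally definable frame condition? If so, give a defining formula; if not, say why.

No

If a class were modally definable it would be closed under surjective bounded morphisms (Goldblatt–Thomason).
The 2-cycle (worlds w0,w1 with w0→w1→w0) is irreflexive, and the map sending every world to a single reflexive point • is a surjective bounded morphism (forth: every edge maps to (•,•); back: every world has a successor). So any modal formula valid on the 2-cycle is also valid on the reflexive point, which is not irreflexive.
So no modal formula (or set of formulas) defines exactly the irreflexive frames.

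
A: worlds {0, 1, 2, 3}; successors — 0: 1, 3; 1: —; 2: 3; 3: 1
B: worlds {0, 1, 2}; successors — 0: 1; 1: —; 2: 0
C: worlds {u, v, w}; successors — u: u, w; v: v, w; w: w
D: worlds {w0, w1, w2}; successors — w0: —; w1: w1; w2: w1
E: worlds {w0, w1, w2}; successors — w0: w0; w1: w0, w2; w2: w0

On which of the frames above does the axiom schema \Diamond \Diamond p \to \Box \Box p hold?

The schema corresponds to a generalized confluence (Geach) condition: \forall x \forall y \forall z ((x R^2 y \wedge x R^2 z) \to \exists w (y = w \wedge z = w)).
A: holds.
B: holds.
C: fails — uR²u, uR²w but u ≠ w.
D: holds.
E: holds.

A, B, D, E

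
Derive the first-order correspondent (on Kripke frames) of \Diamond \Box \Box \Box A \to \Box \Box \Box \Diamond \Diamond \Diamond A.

\forall x \forall y \forall z ((xRy \wedge x R^3 z) \to \exists w (y R^3 w \wedge z R^3 w))

This is a Sahlqvist (Geach-type) schema ◇^1□^3A → □^3◇^3A.
First-order correspondent: \forall x \forall y \forall z ((xRy \wedge x R^3 z) \to \exists w (y R^3 w \wedge z R^3 w)).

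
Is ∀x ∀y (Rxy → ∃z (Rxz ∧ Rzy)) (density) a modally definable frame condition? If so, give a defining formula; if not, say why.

The condition is density. A defining modal formula is □□p → □p.
Suppose □□p→□p is valid. Take Rxy and set V(p)={w : xR²w}. Then □□p at x, so □p at x, so p at y, i.e. ∃z(Rxz∧Rzy).

Yes — defined by □□p → □p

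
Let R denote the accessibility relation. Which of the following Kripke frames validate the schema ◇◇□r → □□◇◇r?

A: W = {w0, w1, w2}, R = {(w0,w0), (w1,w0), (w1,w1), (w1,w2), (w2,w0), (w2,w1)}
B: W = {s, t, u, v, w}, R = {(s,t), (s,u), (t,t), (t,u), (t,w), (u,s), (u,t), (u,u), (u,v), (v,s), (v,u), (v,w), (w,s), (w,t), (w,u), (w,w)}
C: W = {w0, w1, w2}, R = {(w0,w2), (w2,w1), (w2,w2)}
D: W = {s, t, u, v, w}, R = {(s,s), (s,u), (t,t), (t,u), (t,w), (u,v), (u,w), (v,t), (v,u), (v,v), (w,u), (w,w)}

The schema corresponds to a generalized confluence (Geach) condition: ∀x ∀y ∀z ((xR²y ∧ xR²z) → ∃w (yRw ∧ zR²w)).
A: condition met.
B: condition met.
C: fails — w0R²w1, w0R²w1 but no w with w1Rw and w1R²w.
D: condition met.

A, B, D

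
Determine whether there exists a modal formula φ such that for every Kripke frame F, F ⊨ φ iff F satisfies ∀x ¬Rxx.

Not modally definable

Any modally definable frame class is closed under surjective bounded morphisms.
The 4-cycle (worlds a,b,c,d with a→b→c→d→a) is irreflexive, and the map sending every world to a single reflexive point • is a surjective bounded morphism (forth: every edge maps to (•,•); back: every world has a successor). So any modal formula valid on the 4-cycle is also valid on the reflexive point, which is not irreflexive.
So no modal formula (or set of formulas) defines exactly the irreflexive frames.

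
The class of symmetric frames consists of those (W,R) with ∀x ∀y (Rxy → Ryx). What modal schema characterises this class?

q → □◇q

The condition is symmetry. The B schema q → □◇q defines it.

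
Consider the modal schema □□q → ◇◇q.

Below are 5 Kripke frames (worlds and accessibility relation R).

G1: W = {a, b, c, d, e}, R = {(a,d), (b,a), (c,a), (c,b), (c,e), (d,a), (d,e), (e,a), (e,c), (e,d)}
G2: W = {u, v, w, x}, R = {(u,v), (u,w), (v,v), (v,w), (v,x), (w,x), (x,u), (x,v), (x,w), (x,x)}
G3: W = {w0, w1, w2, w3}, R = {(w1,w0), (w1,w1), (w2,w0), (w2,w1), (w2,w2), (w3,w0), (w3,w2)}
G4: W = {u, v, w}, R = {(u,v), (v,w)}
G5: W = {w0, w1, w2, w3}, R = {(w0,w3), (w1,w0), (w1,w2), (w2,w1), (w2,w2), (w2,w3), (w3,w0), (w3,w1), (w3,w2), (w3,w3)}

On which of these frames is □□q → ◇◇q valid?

G1, G2, G5

The schema corresponds to a generalized confluence (Geach) condition: ∀x ∃w (xR²w ∧ xR²w).
G1: holds.
G2: holds.
G3: fails — at w0 but no w with w0R²w and w0R²w.
G4: fails — at v but no t with vR²t and vR²t.
G5: holds.
Valid on: G1, G2, G5.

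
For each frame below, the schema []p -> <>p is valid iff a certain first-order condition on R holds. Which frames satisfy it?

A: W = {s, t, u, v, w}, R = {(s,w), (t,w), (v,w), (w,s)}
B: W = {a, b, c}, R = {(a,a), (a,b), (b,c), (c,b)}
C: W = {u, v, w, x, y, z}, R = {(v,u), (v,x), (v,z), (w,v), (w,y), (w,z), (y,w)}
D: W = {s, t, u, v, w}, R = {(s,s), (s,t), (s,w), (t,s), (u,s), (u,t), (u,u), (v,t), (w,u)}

This is the axiom for seriality; its first-order frame correspondent is forall x exists y Rxy.
A: fails — world u has no successor.
B: satisfies the condition.
C: fails — world u has no successor.
D: satisfies the condition.
Valid on: B, D.

B, D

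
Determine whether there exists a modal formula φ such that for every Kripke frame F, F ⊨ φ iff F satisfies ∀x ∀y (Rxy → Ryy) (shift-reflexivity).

Yes, by □(□p → p)

Yes: it is shift-reflexivity, defined by the T□ schema □(□p → p).
Suppose □(□p→p) is valid. Take Rxy and set V(p)={w : Ryw}. Then at y, □p holds; since □(□p→p) at x, □p→p at y, so p at y, i.e. Ryy.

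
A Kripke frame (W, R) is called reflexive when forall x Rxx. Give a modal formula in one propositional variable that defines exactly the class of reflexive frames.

□s → s

The condition is reflexivity. The T schema □s → s defines it.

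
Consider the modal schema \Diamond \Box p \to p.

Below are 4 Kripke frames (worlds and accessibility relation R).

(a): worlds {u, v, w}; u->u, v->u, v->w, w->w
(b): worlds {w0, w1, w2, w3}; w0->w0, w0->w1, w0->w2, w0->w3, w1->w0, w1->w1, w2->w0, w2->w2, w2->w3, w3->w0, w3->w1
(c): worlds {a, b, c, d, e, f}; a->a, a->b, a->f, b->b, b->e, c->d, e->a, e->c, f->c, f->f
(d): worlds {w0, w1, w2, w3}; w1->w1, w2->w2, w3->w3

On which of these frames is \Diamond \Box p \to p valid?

(d)

This is the axiom for symmetry; its first-order frame correspondent is \forall x \forall y (Rxy \to Ryx).
(a): fails — Rvu but not Ruv.
(b): fails — Rw3w1 but not Rw1w3.
(c): fails — Rcd but not Rdc.
(d): satisfies the condition.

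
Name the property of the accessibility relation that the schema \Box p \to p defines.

Suppose □p→p is valid. At any x set V(p)={w : Rxw}. Then □p holds at x, so p holds at x, i.e. Rxx.
Conversely, on a frame with reflexivity the schema holds at every world under every valuation.
So the correspondent is reflexivity.

Reflexivity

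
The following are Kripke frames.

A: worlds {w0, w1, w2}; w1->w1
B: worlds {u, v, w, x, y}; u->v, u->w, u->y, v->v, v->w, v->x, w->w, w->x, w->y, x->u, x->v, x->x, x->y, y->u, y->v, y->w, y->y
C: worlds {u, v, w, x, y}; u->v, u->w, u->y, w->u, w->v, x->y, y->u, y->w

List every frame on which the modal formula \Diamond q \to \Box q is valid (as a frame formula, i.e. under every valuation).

Frame correspondent (Sahlqvist): \forall x \forall y \forall z (Rxy \wedge Rxz \to y = z) — i.e. partial functionality.
A: satisfies the condition.
B: fails — u sees both v and w.
C: fails — u sees both v and w.

A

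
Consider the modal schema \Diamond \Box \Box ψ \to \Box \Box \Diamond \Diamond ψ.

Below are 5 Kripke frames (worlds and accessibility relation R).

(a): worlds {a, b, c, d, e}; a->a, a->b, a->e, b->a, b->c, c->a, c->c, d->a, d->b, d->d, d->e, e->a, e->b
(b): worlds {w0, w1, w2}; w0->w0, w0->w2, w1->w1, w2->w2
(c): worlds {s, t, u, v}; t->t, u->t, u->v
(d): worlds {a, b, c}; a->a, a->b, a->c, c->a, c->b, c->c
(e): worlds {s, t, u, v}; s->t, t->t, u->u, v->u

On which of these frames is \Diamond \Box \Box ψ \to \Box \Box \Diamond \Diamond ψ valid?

The schema corresponds to a generalized confluence (Geach) condition: \forall x \forall y \forall z ((xRy \wedge x R^2 z) \to \exists w (y R^2 w \wedge z R^2 w)).
(a): ✓.
(b): ✓.
(c): fails — uRv, uR²t but no w with vR²w and tR²w.
(d): fails — aRa, aR²b but no w with aR²w and bR²w.
(e): ✓.
Valid on: (a), (b), (e).

(a), (b), (e)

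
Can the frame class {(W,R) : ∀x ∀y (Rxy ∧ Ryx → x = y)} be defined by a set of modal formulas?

Modal frame validity is preserved under surjective bounded morphisms.
The 4-cycle (worlds 0,1,2,3 with 0→1→2→3→0) is antisymmetric. Sending even-indexed worlds to s and odd-indexed worlds to t is a surjective bounded morphism onto the two-world frame with s↔t, which is not antisymmetric.
Hence antisymmetry is not modally definable.

No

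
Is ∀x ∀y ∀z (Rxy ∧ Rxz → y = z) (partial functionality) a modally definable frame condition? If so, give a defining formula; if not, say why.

Definable; ◇r → □r defines it

The condition is partial functionality. A defining modal formula is ◇r → □r.
Suppose ◇r→□r is valid. Take Rxy, Rxz and set V(r)={y}. Then ◇r at x, so □r at x, so r at z, i.e. z=y.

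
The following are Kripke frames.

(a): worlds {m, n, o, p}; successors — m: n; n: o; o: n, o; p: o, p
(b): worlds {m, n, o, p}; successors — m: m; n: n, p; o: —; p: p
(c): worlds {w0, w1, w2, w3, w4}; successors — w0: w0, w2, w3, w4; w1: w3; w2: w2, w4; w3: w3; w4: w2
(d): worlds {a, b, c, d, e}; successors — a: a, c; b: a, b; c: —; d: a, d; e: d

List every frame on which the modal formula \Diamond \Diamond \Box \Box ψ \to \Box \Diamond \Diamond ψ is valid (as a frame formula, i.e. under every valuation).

(a), (b)

Frame correspondent (Sahlqvist): \forall x \forall y \forall z ((x R^2 y \wedge xRz) \to \exists w (y R^2 w \wedge z R^2 w)) — i.e. a generalized confluence (Geach) condition.
(a): satisfies the condition.
(b): satisfies the condition.
(c): fails — w0R²w2, w0Rw3 but no w with w2R²w and w3R²w.
(d): fails — aR²a, aRc but no w with aR²w and cR²w.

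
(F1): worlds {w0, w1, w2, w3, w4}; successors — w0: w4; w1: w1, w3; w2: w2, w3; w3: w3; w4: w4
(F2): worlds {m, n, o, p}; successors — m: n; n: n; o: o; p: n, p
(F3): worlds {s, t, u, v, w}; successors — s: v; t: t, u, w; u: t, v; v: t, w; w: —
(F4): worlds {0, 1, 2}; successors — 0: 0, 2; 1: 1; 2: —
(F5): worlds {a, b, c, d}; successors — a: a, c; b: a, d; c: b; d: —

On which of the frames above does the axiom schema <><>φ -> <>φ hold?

(F1), (F2), (F4)

This is the axiom for transitivity; its first-order frame correspondent is forall x forall y forall z (Rxy & Ryz -> Rxz).
(F1): holds.
(F2): holds.
(F3): fails — Ruv and Rvw but not Ruw.
(F4): holds.
(F5): fails — Rba and Rac but not Rbc.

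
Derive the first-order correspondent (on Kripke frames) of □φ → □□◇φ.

This is a Sahlqvist (Geach-type) schema ◇^0□^1φ → □^2◇^1φ.
First-order correspondent: ∀x ∀z (xR²z → ∃w (xRw ∧ zRw)).

∀x ∀z (xR²z → ∃w (xRw ∧ zRw))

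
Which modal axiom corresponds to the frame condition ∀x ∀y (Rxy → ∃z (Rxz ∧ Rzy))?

□□ψ → □ψ

The condition is density. The C4 schema □□ψ → □ψ defines it.
Suppose □□ψ→□ψ is valid. Take Rxy and set V(ψ)={w : xR²w}. Then □□ψ at x, so □ψ at x, so ψ at y, i.e. ∃z(Rxz∧Rzy).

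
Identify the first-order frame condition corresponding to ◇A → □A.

partial functionality: ∀x ∀y ∀z (Rxy ∧ Rxz → y = z)

This is the CD axiom.
It corresponds to partial functionality: ∀x ∀y ∀z (Rxy ∧ Rxz → y = z).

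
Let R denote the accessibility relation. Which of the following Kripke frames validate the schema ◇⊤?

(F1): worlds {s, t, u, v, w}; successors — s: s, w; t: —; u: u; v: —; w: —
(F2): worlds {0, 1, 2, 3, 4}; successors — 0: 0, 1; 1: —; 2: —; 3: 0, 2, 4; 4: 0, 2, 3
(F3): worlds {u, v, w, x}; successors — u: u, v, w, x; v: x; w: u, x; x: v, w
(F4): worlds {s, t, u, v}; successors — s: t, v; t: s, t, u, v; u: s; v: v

The schema corresponds to seriality: ∀x ∃y Rxy.
(F1): fails — world t has no successor.
(F2): fails — world 1 has no successor.
(F3): ✓.
(F4): ✓.

(F3), (F4)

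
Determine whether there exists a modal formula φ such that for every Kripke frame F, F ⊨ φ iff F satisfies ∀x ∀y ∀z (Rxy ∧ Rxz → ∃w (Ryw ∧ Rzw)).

This is a Sahlqvist condition; the .2 axiom ◇□r → □◇r defines it.
Suppose ◇□r→□◇r is valid. Take Rxy, Rxz and set V(r)={w : Ryw}. Then □r at y so ◇□r at x, so □◇r at x, so ◇r at z, giving w with Rzw and Ryw.

Yes, by ◇□r → □◇r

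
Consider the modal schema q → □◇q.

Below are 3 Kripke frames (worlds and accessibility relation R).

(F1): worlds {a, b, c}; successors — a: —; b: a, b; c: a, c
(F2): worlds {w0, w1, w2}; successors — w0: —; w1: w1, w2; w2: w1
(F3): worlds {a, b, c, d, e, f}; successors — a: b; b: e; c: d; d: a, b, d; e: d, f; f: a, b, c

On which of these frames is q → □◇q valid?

(F2)

Frame correspondent (Sahlqvist): ∀x ∀y (Rxy → Ryx) — i.e. symmetry.
(F1): fails — Rca but not Rac.
(F2): satisfies the condition.
(F3): fails — Rcd but not Rdc.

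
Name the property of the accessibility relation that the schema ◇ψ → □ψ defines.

Suppose ◇ψ→□ψ is valid. Take Rxy, Rxz and set V(ψ)={y}. Then ◇ψ at x, so □ψ at x, so ψ at z, i.e. z=y.
Conversely, on a frame with partial functionality the schema holds at every world under every valuation.
So the correspondent is partial functionality.

partial functionality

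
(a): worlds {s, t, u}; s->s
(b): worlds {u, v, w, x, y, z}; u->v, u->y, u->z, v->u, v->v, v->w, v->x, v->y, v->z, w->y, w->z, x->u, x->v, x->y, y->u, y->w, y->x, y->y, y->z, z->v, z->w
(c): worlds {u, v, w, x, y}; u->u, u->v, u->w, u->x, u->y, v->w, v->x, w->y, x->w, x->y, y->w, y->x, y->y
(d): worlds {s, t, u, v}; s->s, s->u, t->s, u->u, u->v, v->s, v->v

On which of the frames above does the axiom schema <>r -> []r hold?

(a)

The schema corresponds to partial functionality: forall x forall y forall z (Rxy & Rxz -> y = z).
(a): holds.
(b): fails — u sees both v and y.
(c): fails — u sees both u and v.
(d): fails — s sees both s and u.
Valid on: (a).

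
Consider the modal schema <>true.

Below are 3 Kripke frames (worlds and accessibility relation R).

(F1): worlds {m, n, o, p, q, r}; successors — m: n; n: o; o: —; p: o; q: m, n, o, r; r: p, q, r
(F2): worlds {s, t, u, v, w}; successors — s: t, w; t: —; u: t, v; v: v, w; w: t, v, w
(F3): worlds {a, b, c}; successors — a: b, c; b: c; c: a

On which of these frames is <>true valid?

(F3)

The schema corresponds to seriality: forall x exists y Rxy.
(F1): fails — world o has no successor.
(F2): fails — world t has no successor.
(F3): condition met.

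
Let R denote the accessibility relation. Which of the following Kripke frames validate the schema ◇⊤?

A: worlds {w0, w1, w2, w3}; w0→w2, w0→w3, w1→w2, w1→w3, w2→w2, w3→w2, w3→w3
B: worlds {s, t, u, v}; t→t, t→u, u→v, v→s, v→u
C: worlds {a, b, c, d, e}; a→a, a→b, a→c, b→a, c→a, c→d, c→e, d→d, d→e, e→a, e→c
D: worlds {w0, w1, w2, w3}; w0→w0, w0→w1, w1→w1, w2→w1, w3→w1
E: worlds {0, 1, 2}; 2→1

This is the axiom for seriality; its first-order frame correspondent is ∀x ∃y Rxy.
A: ✓.
B: fails — world s has no successor.
C: ✓.
D: ✓.
E: fails — world 0 has no successor.

A, C, D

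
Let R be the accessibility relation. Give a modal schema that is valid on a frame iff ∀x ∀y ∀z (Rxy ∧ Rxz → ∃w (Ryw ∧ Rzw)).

This is convergence; the standard corresponding axiom is .2: ◇□p → □◇p.

◇□p → □◇p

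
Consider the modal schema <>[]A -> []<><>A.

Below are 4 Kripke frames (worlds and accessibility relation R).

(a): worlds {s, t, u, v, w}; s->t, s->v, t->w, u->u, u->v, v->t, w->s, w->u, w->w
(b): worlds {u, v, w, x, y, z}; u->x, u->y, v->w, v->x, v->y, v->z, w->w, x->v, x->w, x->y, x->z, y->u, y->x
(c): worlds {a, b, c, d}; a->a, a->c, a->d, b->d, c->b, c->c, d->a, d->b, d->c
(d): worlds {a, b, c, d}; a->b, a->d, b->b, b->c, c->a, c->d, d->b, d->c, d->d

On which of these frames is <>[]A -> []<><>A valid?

The schema corresponds to a generalized confluence (Geach) condition: forall x forall y forall z ((xRy & xRz) -> exists w (yRw & z R^2 w)).
(a): fails — sRv, sRt but no w* with vRw* and tR²w*.
(b): fails — vRw, vRz but no t with wRt and zR²t.
(c): fails — cRb, cRb but no w with bRw and bR²w.
(d): condition met.

(d)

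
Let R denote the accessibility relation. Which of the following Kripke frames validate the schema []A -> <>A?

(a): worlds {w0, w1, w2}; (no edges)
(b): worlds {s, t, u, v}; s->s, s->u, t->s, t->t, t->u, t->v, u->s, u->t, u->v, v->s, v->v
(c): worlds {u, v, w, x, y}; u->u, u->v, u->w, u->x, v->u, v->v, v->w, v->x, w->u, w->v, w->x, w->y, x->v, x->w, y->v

(b), (c)

The schema corresponds to seriality: forall x exists y Rxy.
(a): fails — world w0 has no successor.
(b): satisfies the condition.
(c): satisfies the condition.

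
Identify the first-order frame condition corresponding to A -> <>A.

reflexivity

This is a form of the T axiom.
Its frame correspondent is reflexivity — forall x Rxx.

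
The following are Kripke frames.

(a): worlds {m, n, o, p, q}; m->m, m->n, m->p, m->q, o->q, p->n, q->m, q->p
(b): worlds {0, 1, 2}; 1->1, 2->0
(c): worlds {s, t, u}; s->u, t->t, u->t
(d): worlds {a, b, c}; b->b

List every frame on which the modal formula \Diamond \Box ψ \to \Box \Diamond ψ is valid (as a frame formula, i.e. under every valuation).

(c), (d)

Frame correspondent (Sahlqvist): \forall x \forall y \forall z (Rxy \wedge Rxz \to \exists w (Ryw \wedge Rzw)) — i.e. convergence.
(a): fails — Rmm and Rmn but m and n have no common successor.
(b): fails — R20 and R20 but 0 and 0 have no common successor.
(c): ✓.
(d): ✓.
Valid on: (c), (d).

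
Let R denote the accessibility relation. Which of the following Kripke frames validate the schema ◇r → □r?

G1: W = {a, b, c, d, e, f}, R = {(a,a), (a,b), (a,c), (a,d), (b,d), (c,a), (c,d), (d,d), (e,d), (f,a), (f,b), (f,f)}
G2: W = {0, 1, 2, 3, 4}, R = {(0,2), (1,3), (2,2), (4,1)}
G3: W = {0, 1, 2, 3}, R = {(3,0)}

Frame correspondent (Sahlqvist): ∀x ∀y ∀z (Rxy ∧ Rxz → y = z) — i.e. partial functionality.
G1: fails — a sees both a and b.
G2: satisfies the condition.
G3: satisfies the condition.
Valid on: G2, G3.

G2, G3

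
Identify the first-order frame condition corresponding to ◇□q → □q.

the Euclidean property: ∀x ∀y ∀z (Rxy ∧ Rxz → Ryz)

This schema is equivalent to the 5 axiom ◇q → □◇q.
It corresponds to the Euclidean property: ∀x ∀y ∀z (Rxy ∧ Rxz → Ryz).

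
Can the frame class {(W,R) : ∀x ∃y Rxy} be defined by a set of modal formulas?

The condition is seriality. A defining modal formula is □p → ◇p.
Suppose □p→◇p is valid. At any x set V(p)=W. Then □p at x, so ◇p at x, so x has a successor.

Definable; □p → ◇p defines it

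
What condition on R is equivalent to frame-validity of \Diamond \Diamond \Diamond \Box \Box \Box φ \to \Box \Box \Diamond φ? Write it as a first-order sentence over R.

\forall x \forall y \forall z ((x R^3 y \wedge x R^2 z) \to \exists w (y R^3 w \wedge zRw))

This is a Sahlqvist (Geach-type) schema ◇^3□^3φ → □^2◇^1φ.
Minimal-valuation argument: fix x; take any y with xR^3y and any z with xR^2z. Set V(φ) to the set of worlds R-reachable from y in exactly 3 steps. Then □^3φ holds at y, so the antecedent holds at x; validity forces ◇^1φ at z, giving a w with zR^1w and yR^3w.
First-order correspondent: \forall x \forall y \forall z ((x R^3 y \wedge x R^2 z) \to \exists w (y R^3 w \wedge zRw)).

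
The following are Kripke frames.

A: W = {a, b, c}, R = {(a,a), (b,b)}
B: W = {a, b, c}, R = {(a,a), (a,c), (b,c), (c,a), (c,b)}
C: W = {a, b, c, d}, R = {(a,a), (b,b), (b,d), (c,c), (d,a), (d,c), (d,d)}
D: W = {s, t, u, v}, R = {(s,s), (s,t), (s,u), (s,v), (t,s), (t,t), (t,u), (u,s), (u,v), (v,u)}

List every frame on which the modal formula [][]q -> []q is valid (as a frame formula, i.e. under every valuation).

A, C

The schema corresponds to density: forall x forall y (Rxy -> exists z (Rxz & Rzy)).
A: satisfies the condition.
B: fails — Rbc but no z with Rbz and Rzc.
C: satisfies the condition.
D: fails — Rvu but no z with Rvz and Rzu.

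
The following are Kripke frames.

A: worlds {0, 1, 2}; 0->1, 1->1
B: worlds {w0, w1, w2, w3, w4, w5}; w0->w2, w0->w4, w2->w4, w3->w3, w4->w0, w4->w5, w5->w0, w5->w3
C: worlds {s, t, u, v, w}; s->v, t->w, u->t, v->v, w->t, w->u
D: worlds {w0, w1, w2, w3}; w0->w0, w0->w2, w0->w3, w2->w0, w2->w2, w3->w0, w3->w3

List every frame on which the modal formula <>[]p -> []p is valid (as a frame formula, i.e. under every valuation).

This is the axiom for the Euclidean property; its first-order frame correspondent is forall x forall y forall z (Rxy & Rxz -> Ryz).
A: holds.
B: fails — Rw0w4 and Rw0w4 but not Rw4w4.
C: fails — Rtw and Rtw but not Rww.
D: fails — Rw0w2 and Rw0w3 but not Rw2w3.

A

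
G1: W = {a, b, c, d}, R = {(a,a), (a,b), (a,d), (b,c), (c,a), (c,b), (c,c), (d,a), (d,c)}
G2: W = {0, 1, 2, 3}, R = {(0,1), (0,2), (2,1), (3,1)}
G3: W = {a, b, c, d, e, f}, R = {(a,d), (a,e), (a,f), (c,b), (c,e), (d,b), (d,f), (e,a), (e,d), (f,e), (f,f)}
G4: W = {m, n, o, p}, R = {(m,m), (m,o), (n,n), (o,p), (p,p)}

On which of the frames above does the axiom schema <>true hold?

This is the axiom for seriality; its first-order frame correspondent is forall x exists y Rxy.
G1: holds.
G2: fails — world 1 has no successor.
G3: fails — world b has no successor.
G4: holds.
Valid on: G1, G4.

G1, G4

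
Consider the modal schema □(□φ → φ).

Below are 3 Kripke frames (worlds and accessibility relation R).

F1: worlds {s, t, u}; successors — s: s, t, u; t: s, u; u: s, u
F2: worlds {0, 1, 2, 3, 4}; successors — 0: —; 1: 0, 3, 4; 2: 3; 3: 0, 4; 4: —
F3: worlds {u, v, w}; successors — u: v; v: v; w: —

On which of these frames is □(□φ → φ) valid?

This is the axiom for shift-reflexivity; its first-order frame correspondent is ∀x ∀y (Rxy → Ryy).
F1: fails — Rst but not Rtt.
F2: fails — R10 but not R00.
F3: holds.

F3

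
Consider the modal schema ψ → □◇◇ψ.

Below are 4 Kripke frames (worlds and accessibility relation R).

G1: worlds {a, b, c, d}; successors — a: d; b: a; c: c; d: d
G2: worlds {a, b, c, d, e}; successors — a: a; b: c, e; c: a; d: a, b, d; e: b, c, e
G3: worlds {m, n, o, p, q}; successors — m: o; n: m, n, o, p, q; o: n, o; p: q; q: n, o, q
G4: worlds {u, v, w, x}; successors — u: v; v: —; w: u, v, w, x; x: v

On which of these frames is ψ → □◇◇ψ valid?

Frame correspondent (Sahlqvist): ∀x ∀z (xRz → ∃w (x = w ∧ zR²w)) — i.e. a generalized confluence (Geach) condition.
G1: fails — aRd but no w with a=w and dR²w.
G2: fails — bRc but no w with b=w and cR²w.
G3: condition met.
G4: fails — uRv but no t with u=t and vR²t.
Valid on: G3.

G3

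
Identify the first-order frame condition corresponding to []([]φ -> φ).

shift-reflexivity: forall x forall y (Rxy -> Ryy)

Suppose □(□φ→φ) is valid. Take Rxy and set V(φ)={w : Ryw}. Then at y, □φ holds; since □(□φ→φ) at x, □φ→φ at y, so φ at y, i.e. Ryy.
Conversely, on a frame with shift-reflexivity the schema holds at every world under every valuation.
Frame condition: forall x forall y (Rxy -> Ryy).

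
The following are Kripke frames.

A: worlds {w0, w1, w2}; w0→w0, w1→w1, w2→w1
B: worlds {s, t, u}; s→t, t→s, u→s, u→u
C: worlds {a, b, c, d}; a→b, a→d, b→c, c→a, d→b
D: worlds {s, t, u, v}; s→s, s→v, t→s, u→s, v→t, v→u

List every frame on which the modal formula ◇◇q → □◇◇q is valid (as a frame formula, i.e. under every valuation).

A

This is the axiom for a generalized confluence (Geach) condition; its first-order frame correspondent is ∀x ∀y ∀z ((xR²y ∧ xRz) → ∃w (y = w ∧ zR²w)).
A: holds.
B: fails — sR²s, sRt but no w with s=w and tR²w.
C: fails — aR²b, aRb but no w with b=w and bR²w.
D: fails — sR²t, sRv but no w with t=w and vR²w.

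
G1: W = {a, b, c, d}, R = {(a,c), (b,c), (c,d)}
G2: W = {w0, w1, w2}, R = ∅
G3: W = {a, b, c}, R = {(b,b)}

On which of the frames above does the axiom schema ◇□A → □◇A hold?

G2, G3

The schema corresponds to convergence: ∀x ∀y ∀z (Rxy ∧ Rxz → ∃w (Ryw ∧ Rzw)).
G1: fails — Rcd and Rcd but d and d have no common successor.
G2: holds.
G3: holds.
Valid on: G2, G3.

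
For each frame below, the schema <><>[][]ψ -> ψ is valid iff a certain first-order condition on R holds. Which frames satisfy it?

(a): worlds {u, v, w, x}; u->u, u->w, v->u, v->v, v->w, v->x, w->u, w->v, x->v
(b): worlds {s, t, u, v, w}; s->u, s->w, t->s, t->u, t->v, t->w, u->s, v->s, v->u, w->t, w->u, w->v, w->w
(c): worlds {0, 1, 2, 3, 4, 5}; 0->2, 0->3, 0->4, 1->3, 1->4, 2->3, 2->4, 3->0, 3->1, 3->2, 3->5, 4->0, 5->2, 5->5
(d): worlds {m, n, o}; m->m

(d)

This is the axiom for a generalized confluence (Geach) condition; its first-order frame correspondent is forall x forall y (x R^2 y -> exists w (y R^2 w & x = w)).
(a): fails — xR²u but no t with uR²t and x=t.
(b): fails — sR²u but no w* with uR²w* and s=w*.
(c): fails — 0R²3 but no w with 3R²w and 0=w.
(d): condition met.
Valid on: (d).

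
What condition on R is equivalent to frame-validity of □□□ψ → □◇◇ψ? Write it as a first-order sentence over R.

∀x ∀z (xRz → ∃w (xR³w ∧ zR²w))

This is a Sahlqvist (Geach-type) schema ◇^0□^3ψ → □^1◇^2ψ.
First-order correspondent: ∀x ∀z (xRz → ∃w (xR³w ∧ zR²w)).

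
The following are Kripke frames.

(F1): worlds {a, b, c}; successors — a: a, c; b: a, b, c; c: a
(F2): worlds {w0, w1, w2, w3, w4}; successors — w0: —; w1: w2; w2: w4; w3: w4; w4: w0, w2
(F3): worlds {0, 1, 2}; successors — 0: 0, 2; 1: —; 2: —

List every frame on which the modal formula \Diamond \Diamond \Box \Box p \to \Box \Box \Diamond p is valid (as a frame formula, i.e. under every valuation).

The schema corresponds to a generalized confluence (Geach) condition: \forall x \forall y \forall z ((x R^2 y \wedge x R^2 z) \to \exists w (y R^2 w \wedge zRw)).
(F1): satisfies the condition.
(F2): fails — w1R²w4, w1R²w4 but no w with w4R²w and w4Rw.
(F3): fails — 0R²0, 0R²2 but no w with 0R²w and 2Rw.
Valid on: (F1).

(F1)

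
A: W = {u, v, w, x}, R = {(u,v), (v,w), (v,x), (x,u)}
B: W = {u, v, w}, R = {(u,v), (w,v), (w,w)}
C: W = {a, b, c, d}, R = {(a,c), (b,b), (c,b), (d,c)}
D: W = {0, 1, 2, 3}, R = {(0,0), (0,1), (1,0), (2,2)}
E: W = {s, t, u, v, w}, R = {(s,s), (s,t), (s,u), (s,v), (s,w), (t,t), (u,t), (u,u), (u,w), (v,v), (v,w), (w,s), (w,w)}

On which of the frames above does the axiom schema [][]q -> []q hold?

Frame correspondent (Sahlqvist): forall x forall y (Rxy -> exists z (Rxz & Rzy)) — i.e. density.
A: fails — Ruv but no z with Ruz and Rzv.
B: fails — Ruv but no z with Ruz and Rzv.
C: fails — Rac but no z with Raz and Rzc.
D: holds.
E: holds.

D, E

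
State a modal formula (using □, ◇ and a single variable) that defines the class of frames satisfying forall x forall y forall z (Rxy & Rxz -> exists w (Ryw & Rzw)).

The condition is convergence. The .2 schema ◇□q → □◇q defines it.
Suppose ◇□q→□◇q is valid. Take Rxy, Rxz and set V(q)={w : Ryw}. Then □q at y so ◇□q at x, so □◇q at x, so ◇q at z, giving w with Rzw and Ryw.

◇□q → □◇q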